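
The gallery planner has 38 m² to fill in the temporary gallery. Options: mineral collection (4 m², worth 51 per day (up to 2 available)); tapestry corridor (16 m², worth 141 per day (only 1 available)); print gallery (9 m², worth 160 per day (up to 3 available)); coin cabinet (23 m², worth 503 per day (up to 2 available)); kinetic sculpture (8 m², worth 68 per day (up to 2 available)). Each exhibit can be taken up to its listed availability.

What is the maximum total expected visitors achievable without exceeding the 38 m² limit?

Ranking by ratio (expected visitors/m²): coin cabinet 21.87, print gallery 17.78, mineral collection 12.75, tapestry corridor 8.81.
Best packing: mineral collection + print gallery + coin cabinet — 36 m², 714 total.
No other feasible combination exceeds 714.

714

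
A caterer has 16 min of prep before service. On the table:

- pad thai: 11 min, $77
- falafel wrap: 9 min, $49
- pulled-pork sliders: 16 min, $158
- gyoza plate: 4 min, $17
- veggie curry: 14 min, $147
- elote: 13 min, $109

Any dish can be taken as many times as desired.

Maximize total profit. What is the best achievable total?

158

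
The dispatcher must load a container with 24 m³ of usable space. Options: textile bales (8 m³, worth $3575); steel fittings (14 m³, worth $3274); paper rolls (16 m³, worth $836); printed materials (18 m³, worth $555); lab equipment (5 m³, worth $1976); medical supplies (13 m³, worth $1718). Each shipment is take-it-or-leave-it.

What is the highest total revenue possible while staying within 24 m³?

Ranking by ratio (revenue/m³): textile bales 446.88, lab equipment 395.20, steel fittings 233.86.
A density-first pass picks textile bales + lab equipment — 5551 at 13 m³.
Replace lab equipment with steel fittings: the trade gains 1298 net, giving 6849 at 22 m³.
That's the maximum — no swap from here does better than 6849.

6849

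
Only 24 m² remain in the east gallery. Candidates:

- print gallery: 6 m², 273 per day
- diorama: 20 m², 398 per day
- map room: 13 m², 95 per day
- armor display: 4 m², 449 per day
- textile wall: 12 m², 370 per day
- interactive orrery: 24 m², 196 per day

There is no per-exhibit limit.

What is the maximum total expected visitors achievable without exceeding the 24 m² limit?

2694

By expected visitors per m²: armor display 112.25, print gallery 45.50, textile wall 30.83 lead.
Best packing: 6×armor display — 24 m², 2694 total.
Nothing else within 24 m² beats 2694.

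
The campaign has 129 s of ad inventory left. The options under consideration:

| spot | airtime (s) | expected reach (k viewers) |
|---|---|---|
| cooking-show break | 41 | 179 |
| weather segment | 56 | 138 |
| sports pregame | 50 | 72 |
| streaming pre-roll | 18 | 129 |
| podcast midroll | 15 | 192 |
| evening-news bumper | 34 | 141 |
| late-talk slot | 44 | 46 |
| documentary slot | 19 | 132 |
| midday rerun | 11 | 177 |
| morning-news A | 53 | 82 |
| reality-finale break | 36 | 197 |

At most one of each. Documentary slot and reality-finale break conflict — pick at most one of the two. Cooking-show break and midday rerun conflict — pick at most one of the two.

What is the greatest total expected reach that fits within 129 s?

By expected reach per s: midday rerun 16.09, podcast midroll 12.80, streaming pre-roll 7.17 lead.
Taking streaming pre-roll + podcast midroll + evening-news bumper + midday rerun + reality-finale break: 114 s used, 836 in expected reach.

836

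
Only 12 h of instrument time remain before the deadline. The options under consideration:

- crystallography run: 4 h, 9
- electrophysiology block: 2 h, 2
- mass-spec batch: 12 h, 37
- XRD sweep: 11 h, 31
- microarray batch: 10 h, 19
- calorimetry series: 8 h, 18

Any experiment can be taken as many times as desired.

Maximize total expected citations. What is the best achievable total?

37

Density check — mass-spec batch 3.08, XRD sweep 2.82, crystallography run 2.25 are the best per h.
Taking mass-spec batch: 12 h used, 37 in expected citations.
That's the maximum — no swap from here does better than 37.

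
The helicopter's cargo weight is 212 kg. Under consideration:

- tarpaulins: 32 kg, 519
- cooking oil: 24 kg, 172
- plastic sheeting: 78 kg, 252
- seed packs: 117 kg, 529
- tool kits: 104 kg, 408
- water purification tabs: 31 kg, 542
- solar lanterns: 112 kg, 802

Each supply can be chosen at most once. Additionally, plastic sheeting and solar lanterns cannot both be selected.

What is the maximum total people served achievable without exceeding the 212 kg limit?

2035

Density check — water purification tabs 17.48, tarpaulins 16.22, cooking oil 7.17, solar lanterns 7.16 are the best per kg.
The ratio ordering already packs tightly: tarpaulins + cooking oil + water purification tabs + solar lanterns, 199 kg, 2035.
Nothing else feasible within 212 kg beats 2035.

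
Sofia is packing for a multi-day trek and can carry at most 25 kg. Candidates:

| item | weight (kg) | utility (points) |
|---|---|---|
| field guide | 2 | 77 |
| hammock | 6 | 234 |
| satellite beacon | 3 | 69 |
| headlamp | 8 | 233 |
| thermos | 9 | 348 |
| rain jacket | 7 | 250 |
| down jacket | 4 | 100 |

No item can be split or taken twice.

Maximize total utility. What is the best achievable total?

909

Field guide + hammock + thermos + rain jacket uses 24 of the 25 kg and totals 909.
Nothing else within 25 kg beats 909.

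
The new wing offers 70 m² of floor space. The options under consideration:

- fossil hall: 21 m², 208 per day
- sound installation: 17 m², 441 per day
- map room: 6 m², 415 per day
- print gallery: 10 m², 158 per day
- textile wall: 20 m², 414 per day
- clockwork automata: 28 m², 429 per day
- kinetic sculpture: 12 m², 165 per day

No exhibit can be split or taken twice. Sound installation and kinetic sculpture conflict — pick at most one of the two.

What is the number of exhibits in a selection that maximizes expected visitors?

4

The maximum expected visitors within 70 m² is 1478.
One optimal bundle: fossil hall + sound installation + map room + textile wall (64 m²).
Any selection reaching 1478 contains exactly 4 exhibits.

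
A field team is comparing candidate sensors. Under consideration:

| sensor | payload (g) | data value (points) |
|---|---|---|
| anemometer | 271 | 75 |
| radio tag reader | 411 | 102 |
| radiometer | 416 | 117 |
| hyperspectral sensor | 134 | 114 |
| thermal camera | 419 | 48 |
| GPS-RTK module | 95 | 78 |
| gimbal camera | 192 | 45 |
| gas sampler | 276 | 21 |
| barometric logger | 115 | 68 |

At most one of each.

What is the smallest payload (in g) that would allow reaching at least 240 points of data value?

Minimise g subject to total data value ≥ 240.
Taking hyperspectral sensor + GPS-RTK module + barometric logger gives 260 (≥ 240) for 344 g.
No combination under 344 g hits 240.

344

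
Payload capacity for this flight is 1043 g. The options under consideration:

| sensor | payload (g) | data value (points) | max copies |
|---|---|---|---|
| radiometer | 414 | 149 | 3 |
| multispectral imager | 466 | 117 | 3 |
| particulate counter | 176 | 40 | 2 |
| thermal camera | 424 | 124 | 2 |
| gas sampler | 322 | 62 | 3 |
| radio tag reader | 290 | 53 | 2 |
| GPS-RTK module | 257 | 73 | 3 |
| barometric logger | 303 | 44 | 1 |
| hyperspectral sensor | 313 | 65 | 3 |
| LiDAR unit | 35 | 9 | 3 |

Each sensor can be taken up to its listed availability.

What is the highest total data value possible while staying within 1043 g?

Greedy by ratio would take 2×radiometer + 3×LiDAR unit: 933 g used, total 325.
The 70 g tied up in 2×LiDAR unit is better spent on particulate counter — total rises to 347 (1039 g).

347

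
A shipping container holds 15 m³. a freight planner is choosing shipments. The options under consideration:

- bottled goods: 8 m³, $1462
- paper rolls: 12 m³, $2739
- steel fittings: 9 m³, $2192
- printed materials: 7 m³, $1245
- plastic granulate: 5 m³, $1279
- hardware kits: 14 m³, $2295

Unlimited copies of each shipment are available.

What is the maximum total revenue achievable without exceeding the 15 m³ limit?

By revenue per m³: plastic granulate 255.80, steel fittings 243.56, paper rolls 228.25, bottled goods 182.75 lead.
Taking 3×plastic granulate: 15 m³ used, 3837 in revenue.

3837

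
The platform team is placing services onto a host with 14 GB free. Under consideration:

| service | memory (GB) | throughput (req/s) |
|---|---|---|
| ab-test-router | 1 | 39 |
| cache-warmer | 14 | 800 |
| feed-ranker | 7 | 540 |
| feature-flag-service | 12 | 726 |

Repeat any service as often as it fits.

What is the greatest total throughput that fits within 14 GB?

By throughput per GB: feed-ranker 77.14, feature-flag-service 60.50, cache-warmer 57.14, ab-test-router 39.00 lead.
Best packing: 2×feed-ranker — 14 GB, 1080 total.

1080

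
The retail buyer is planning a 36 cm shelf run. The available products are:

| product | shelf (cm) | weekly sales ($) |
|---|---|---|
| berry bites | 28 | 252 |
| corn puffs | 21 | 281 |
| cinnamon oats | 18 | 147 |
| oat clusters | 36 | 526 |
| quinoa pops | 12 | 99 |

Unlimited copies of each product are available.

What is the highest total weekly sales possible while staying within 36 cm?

526

Best packing: oat clusters — 36 cm, 526 total.
Nothing else within 36 cm beats 526.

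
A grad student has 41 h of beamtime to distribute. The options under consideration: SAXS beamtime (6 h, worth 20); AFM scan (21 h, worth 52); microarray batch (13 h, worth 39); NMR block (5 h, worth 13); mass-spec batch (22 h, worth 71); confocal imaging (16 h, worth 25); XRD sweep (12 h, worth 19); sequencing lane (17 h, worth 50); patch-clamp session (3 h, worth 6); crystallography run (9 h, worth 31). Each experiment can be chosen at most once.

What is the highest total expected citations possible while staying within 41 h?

130

Ranking by ratio (expected citations/h): crystallography run 3.44, SAXS beamtime 3.33, mass-spec batch 3.23, microarray batch 3.00.
A density-first pass picks SAXS beamtime + mass-spec batch + patch-clamp session + crystallography run — 128 at 40 h.
The 12 h tied up in patch-clamp session and crystallography run is better spent on microarray batch — total rises to 130 (41 h).
Runner-up SAXS beamtime + mass-spec batch + patch-clamp session + crystallography run tops out at 128.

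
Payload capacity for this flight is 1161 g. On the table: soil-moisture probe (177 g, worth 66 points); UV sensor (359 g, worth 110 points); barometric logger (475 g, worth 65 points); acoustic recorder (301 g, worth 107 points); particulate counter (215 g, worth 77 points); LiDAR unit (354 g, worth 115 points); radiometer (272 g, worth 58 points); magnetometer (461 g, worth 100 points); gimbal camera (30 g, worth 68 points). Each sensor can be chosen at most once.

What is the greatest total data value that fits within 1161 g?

A density-first pass picks soil-moisture probe + acoustic recorder + particulate counter + LiDAR unit + gimbal camera — 433 at 1077 g.
Replace acoustic recorder with UV sensor: the trade gains 3 net, giving 436 at 1135 g.
Every other selection either busts 1161 g or fails to beat 436.

436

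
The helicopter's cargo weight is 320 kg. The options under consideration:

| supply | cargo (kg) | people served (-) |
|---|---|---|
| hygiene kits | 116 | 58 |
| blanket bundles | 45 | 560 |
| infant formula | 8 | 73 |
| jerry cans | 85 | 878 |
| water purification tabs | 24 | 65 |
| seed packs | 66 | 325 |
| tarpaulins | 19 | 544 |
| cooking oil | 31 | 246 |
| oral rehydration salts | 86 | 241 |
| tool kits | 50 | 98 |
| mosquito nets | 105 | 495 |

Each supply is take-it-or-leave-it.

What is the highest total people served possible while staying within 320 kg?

2861

By people served per kg: tarpaulins 28.63, blanket bundles 12.44, jerry cans 10.33, infant formula 9.12 lead.
Taking the top-ratio supplies first gives blanket bundles + infant formula + jerry cans + water purification tabs + seed packs + tarpaulins + cooking oil for 2691 (278 kg).
The 66 kg tied up in seed packs is better spent on mosquito nets — total rises to 2861 (317 kg).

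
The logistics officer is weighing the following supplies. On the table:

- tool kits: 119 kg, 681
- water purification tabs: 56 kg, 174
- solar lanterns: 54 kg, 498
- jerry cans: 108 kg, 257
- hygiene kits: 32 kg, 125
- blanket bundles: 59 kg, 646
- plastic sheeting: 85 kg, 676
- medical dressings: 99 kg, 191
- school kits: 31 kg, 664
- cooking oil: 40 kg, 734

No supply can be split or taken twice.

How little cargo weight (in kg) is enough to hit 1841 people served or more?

125

Need the lightest bundle worth ≥ 1841.
solar lanterns + school kits + cooking oil: 1896 people served at 125 kg.
No combination under 125 kg hits 1841.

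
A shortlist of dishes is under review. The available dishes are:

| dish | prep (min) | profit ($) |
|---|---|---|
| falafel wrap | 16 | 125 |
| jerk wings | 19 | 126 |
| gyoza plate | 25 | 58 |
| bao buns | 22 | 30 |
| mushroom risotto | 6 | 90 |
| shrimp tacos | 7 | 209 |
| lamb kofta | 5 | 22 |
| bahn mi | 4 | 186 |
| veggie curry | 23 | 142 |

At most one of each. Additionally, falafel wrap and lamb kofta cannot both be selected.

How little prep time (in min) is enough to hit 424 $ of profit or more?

Look for the lowest-prep combination reaching 424.
mushroom risotto + shrimp tacos + bahn mi: 485 profit at 17 min.
No combination under 17 min hits 424.

17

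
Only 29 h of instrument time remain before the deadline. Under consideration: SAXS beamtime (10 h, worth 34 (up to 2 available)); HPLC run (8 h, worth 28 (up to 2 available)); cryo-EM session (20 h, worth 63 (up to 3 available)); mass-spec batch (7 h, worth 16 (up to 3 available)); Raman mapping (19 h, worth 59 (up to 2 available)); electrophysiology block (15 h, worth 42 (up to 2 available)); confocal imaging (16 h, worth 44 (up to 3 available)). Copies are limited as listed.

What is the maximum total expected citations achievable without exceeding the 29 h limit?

96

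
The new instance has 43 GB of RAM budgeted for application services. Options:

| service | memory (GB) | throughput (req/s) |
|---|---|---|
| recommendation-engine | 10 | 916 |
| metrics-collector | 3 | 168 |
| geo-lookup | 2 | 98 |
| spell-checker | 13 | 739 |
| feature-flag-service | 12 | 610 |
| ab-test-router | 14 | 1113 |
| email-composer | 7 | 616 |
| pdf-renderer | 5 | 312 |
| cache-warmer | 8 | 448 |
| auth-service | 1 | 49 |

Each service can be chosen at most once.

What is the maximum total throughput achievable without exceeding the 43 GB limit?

A density-first pass picks recommendation-engine + metrics-collector + geo-lookup + ab-test-router + email-composer + pdf-renderer + auth-service — 3272 at 42 GB.
Dropping geo-lookup and pdf-renderer frees 7 GB; slotting in cache-warmer (8 GB) lifts the total to 3310 at 43 GB.
Every other selection either busts 43 GB or fails to beat 3310.

3310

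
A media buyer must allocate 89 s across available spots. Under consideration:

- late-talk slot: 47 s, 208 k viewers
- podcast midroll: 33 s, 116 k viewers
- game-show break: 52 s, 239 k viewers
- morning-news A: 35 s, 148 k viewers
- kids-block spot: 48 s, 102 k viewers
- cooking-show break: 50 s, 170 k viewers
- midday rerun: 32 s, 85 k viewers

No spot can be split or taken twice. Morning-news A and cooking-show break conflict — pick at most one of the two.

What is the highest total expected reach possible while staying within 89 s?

By expected reach per s: game-show break 4.60, late-talk slot 4.43, morning-news A 4.23, podcast midroll 3.52 lead.
Game-show break + morning-news A uses 87 of the 89 s and totals 387.
Next best is late-talk slot + morning-news A at 356 (82 s) — short by 31.

387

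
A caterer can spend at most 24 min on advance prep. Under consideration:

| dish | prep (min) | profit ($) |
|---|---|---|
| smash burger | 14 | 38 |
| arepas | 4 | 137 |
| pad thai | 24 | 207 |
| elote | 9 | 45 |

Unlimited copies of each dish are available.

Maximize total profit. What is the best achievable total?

822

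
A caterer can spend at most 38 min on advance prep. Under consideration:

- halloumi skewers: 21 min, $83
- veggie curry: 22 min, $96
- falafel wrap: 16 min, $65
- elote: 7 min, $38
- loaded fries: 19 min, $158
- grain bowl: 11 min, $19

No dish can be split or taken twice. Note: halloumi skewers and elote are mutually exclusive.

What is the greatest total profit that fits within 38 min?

223

Ranking by ratio (profit/min): loaded fries 8.32, elote 5.43, veggie curry 4.36, falafel wrap 4.06.
Taking the top-ratio dishes first gives elote + loaded fries + grain bowl for 215 (37 min).
Replace elote and grain bowl with falafel wrap: the trade gains 8 net, giving 223 at 35 min.
No other feasible combination exceeds 223.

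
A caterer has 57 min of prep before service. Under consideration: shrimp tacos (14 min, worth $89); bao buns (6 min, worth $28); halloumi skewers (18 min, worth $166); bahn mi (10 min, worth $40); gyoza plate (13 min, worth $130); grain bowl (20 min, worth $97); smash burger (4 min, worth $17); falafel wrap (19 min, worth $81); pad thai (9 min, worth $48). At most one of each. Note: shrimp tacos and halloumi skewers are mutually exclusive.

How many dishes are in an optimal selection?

Best achievable profit is 421.
For example bao buns + halloumi skewers + gyoza plate + grain bowl achieves it, using 57 min.
Every optimal selection uses 4 dishes.

4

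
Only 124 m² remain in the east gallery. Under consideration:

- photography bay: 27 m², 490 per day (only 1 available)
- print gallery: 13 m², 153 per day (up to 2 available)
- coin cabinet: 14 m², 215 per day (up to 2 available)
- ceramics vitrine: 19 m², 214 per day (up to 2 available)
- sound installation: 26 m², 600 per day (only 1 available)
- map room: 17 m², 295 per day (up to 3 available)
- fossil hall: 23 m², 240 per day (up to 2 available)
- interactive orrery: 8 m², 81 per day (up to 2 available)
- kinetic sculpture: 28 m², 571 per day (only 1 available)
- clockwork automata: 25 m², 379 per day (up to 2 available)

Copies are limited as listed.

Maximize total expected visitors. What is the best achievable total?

Greedy by ratio would take photography bay + sound installation + 2×map room + interactive orrery + kinetic sculpture: 123 m² used, total 2332.
Dropping map room and interactive orrery frees 25 m²; slotting in clockwork automata (25 m²) lifts the total to 2335 at 123 m².

2335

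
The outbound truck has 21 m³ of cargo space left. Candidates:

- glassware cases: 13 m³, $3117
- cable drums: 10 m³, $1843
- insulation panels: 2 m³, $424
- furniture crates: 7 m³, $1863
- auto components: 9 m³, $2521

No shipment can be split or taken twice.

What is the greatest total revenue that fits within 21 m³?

Ranking by ratio (revenue/m³): auto components 280.11, furniture crates 266.14, glassware cases 239.77, insulation panels 212.00.
A density-first pass picks insulation panels + furniture crates + auto components — 4808 at 18 m³.
Dropping insulation panels and auto components frees 11 m³; slotting in glassware cases (13 m³) lifts the total to 4980 at 20 m³.

4980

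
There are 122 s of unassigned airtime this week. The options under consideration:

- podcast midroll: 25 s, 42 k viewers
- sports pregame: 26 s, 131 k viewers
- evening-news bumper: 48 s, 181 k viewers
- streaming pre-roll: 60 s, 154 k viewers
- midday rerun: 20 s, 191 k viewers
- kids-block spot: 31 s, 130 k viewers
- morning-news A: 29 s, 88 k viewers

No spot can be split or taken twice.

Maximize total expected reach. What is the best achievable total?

Greedy by ratio would take sports pregame + midday rerun + kids-block spot + morning-news A: 106 s used, total 540.
The 60 s tied up in kids-block spot and morning-news A is better spent on podcast midroll + evening-news bumper — total rises to 545 (119 s).
Every other selection either busts 122 s or fails to beat 545.

545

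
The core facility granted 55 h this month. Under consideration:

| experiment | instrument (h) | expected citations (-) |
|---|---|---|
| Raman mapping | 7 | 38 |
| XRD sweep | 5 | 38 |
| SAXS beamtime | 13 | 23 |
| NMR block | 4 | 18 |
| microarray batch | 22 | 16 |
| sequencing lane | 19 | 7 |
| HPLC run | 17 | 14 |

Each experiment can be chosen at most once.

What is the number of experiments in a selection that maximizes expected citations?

Optimal total is 133.
One optimal bundle: Raman mapping + XRD sweep + SAXS beamtime + NMR block + microarray batch (51 h).
All optima have 5 experiments.

5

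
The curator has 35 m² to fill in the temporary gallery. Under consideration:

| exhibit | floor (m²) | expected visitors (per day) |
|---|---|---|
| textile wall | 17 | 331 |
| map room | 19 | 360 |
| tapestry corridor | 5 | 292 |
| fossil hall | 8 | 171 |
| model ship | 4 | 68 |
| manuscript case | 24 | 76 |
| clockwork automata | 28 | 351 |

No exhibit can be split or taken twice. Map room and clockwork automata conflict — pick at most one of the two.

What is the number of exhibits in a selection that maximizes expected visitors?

Best achievable expected visitors is 862.
One optimal bundle: textile wall + tapestry corridor + fossil hall + model ship (34 m²).
Every optimal selection uses 4 exhibits.

4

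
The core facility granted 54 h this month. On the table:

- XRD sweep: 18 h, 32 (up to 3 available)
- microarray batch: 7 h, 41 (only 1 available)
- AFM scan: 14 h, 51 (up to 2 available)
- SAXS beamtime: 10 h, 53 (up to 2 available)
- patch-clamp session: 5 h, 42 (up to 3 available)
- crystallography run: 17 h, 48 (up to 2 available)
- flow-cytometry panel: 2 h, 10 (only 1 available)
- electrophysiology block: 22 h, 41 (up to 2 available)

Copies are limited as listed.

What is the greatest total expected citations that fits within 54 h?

293

Taking the top-ratio experiments first gives microarray batch + 2×SAXS beamtime + 3×patch-clamp session + flow-cytometry panel for 283 (44 h).
Dropping microarray batch frees 7 h; slotting in AFM scan (14 h) lifts the total to 293 at 51 h.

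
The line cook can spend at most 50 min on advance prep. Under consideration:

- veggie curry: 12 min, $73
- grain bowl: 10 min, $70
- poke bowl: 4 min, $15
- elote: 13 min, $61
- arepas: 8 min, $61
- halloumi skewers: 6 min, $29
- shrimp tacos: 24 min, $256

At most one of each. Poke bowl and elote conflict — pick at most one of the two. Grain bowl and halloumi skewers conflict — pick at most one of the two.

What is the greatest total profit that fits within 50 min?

419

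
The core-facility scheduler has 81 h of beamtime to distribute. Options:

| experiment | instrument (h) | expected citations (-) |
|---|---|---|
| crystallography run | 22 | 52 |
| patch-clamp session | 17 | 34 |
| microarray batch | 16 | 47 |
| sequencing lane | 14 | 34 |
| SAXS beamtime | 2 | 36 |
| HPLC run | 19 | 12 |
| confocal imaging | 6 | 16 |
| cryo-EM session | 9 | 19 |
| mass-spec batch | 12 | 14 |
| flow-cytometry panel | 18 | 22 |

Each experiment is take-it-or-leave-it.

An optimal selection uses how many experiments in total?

6

The maximum expected citations within 81 h is 222.
One optimal bundle: crystallography run + patch-clamp session + microarray batch + sequencing lane + SAXS beamtime + cryo-EM session (80 h).
All optima have 6 experiments.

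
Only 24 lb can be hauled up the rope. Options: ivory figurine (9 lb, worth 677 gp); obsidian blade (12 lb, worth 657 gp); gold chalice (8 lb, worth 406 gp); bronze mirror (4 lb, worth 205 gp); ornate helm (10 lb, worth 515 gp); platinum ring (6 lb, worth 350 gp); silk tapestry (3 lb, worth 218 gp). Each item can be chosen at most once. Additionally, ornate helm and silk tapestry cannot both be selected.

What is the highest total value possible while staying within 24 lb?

Greedy by ratio would take ivory figurine + bronze mirror + platinum ring + silk tapestry: 22 lb used, total 1450.
Replace bronze mirror and platinum ring with obsidian blade: the trade gains 102 net, giving 1552 at 24 lb.
Runner-up ivory figurine + gold chalice + bronze mirror + silk tapestry tops out at 1506.

1552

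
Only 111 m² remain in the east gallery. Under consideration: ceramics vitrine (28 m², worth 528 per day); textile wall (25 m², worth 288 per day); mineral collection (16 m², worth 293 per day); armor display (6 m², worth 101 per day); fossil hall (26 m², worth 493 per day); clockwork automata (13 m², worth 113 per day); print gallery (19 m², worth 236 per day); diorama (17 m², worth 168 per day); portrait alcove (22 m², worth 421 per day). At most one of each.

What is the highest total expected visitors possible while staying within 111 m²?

1971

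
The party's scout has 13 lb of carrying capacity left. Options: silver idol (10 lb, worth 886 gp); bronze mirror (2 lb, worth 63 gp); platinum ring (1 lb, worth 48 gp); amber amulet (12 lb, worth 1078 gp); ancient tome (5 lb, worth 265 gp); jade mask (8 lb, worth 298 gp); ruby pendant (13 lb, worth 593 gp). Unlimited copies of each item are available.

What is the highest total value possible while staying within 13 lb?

Platinum ring + amber amulet uses 13 of the 13 lb and totals 1126.

1126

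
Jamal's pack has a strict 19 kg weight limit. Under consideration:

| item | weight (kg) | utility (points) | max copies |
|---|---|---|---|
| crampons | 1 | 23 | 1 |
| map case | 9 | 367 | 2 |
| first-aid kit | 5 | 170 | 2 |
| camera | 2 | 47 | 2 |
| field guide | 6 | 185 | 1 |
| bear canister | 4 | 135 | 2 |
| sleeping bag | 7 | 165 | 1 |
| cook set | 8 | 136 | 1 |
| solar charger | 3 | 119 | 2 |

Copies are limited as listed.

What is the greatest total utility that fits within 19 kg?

Best packing: crampons + 2×map case — 19 kg, 757 total.
That's the maximum — no swap from here does better than 757.

757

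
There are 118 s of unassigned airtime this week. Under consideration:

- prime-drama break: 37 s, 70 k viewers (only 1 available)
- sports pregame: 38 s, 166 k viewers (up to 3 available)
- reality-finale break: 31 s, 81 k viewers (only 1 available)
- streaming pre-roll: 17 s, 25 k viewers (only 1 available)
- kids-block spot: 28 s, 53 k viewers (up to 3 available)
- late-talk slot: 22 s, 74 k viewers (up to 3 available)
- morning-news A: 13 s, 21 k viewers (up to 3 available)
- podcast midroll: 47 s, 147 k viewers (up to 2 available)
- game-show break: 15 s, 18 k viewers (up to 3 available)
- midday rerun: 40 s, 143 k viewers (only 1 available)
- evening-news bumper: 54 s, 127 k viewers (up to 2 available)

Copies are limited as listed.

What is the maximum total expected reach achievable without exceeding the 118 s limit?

Density check — sports pregame 4.37, midday rerun 3.58, late-talk slot 3.36 are the best per s.
Best packing: 3×sports pregame — 114 s, 498 total.
No other feasible combination exceeds 498.

498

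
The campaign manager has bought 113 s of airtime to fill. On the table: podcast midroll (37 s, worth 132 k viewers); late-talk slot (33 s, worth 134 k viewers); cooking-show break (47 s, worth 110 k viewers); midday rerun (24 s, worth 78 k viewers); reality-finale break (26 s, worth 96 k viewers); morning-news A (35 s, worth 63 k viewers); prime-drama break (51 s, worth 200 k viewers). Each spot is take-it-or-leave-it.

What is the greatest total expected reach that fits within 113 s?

430

Density check — late-talk slot 4.06, prime-drama break 3.92, reality-finale break 3.69, podcast midroll 3.57 are the best per s.
Taking late-talk slot + reality-finale break + prime-drama break: 110 s used, 430 in expected reach.
Runner-up late-talk slot + midday rerun + prime-drama break tops out at 412.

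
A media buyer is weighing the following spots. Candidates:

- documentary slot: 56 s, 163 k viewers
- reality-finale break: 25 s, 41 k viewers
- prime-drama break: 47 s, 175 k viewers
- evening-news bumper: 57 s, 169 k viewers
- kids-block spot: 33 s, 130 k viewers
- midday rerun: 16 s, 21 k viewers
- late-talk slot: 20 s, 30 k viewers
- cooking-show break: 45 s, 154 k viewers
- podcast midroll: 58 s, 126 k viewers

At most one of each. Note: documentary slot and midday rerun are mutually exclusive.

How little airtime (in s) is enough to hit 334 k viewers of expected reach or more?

100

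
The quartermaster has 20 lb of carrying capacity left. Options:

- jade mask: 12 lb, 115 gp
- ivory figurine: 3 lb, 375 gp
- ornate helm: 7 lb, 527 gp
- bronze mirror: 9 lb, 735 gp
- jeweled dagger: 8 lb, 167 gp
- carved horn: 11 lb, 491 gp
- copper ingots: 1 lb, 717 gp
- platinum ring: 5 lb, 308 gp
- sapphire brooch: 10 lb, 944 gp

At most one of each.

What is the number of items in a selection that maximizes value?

Best achievable value is 2396.
One optimal bundle: bronze mirror + copper ingots + sapphire brooch (20 lb).
Any selection reaching 2396 contains exactly 3 items.

3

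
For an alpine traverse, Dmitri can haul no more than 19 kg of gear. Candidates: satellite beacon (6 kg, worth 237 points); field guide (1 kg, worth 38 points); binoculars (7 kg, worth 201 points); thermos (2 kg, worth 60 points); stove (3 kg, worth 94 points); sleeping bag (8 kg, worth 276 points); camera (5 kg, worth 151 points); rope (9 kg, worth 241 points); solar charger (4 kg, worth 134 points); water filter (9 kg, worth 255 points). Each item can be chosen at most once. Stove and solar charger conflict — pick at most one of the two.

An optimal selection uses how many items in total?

4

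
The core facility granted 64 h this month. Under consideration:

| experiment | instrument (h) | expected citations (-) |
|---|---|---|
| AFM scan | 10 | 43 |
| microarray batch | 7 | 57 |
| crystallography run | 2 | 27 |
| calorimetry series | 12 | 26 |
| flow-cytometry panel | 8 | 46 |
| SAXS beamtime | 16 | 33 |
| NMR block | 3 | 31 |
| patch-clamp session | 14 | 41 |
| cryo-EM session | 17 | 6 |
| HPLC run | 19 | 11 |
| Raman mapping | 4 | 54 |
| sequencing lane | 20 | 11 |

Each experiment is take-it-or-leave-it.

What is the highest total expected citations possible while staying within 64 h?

Density check — crystallography run 13.50, Raman mapping 13.50, NMR block 10.33, microarray batch 8.14 are the best per h.
Taking the top-ratio experiments first gives AFM scan + microarray batch + crystallography run + calorimetry series + flow-cytometry panel + NMR block + patch-clamp session + Raman mapping for 325 (60 h).
Replace calorimetry series with SAXS beamtime: the trade gains 7 net, giving 332 at 64 h.
That's the maximum — no swap from here does better than 332.

332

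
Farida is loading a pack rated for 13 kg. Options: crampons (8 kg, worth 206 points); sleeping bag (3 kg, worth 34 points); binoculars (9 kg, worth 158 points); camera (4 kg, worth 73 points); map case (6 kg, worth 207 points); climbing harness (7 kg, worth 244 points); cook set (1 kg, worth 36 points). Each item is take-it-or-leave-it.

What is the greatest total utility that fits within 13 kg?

451

By utility per kg: cook set 36.00, climbing harness 34.86, map case 34.50 lead.
A density-first pass picks camera + climbing harness + cook set — 353 at 12 kg.
Dropping camera and cook set frees 5 kg; slotting in map case (6 kg) lifts the total to 451 at 13 kg.
Runner-up camera + climbing harness + cook set tops out at 353.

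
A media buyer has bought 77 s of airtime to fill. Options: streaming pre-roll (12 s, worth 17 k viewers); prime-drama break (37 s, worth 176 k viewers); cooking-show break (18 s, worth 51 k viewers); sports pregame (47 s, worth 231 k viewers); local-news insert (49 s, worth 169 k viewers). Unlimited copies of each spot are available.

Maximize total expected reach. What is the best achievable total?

352

Greedy by ratio would take streaming pre-roll + cooking-show break + sports pregame: 77 s used, total 299.
The 77 s tied up in streaming pre-roll and cooking-show break and sports pregame is better spent on 2×prime-drama break — total rises to 352 (74 s).
Every other selection either busts 77 s or fails to beat 352.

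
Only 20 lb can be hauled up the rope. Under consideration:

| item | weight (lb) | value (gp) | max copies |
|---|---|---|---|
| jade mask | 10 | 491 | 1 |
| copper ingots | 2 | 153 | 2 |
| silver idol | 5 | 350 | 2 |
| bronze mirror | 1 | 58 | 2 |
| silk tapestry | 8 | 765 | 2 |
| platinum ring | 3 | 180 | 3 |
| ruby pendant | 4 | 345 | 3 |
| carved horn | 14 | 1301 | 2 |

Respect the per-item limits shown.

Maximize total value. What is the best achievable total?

1875

Taking 2×silk tapestry + ruby pendant: 20 lb used, 1875 in value.
No other feasible combination exceeds 1875.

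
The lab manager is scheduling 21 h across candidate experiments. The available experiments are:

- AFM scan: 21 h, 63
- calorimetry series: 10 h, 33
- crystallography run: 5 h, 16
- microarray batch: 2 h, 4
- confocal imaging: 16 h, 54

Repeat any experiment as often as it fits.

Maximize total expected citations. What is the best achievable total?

70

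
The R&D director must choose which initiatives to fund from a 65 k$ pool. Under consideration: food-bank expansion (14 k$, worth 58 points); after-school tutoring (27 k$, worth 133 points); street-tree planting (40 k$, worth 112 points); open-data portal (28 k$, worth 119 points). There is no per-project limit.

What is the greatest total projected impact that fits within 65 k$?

The ratio ordering already packs tightly: 2×after-school tutoring, 54 k$, 266.
Nothing else within 65 k$ beats 266.

266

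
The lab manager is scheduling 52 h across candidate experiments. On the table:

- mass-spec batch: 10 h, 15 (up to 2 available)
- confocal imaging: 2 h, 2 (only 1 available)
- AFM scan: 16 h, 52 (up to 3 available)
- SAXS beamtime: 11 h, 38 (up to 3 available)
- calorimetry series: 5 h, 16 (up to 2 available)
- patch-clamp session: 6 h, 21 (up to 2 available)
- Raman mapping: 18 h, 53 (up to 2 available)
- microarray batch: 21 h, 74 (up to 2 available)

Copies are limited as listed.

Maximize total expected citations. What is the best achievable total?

180

Taking the top-ratio experiments first gives confocal imaging + patch-clamp session + 2×microarray batch for 171 (50 h).
Replace confocal imaging and patch-clamp session with 2×calorimetry series: the trade gains 9 net, giving 180 at 52 h.
Nothing else within 52 h beats 180.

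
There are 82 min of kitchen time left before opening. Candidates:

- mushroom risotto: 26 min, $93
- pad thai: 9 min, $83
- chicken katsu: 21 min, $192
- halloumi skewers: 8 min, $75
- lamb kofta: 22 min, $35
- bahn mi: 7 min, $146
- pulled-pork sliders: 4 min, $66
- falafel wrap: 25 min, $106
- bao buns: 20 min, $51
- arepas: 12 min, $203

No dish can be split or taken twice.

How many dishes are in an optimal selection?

Best achievable profit is 816.
For example pad thai + chicken katsu + halloumi skewers + bahn mi + pulled-pork sliders + bao buns + arepas achieves it, using 81 min.
All optima have 7 dishes.

7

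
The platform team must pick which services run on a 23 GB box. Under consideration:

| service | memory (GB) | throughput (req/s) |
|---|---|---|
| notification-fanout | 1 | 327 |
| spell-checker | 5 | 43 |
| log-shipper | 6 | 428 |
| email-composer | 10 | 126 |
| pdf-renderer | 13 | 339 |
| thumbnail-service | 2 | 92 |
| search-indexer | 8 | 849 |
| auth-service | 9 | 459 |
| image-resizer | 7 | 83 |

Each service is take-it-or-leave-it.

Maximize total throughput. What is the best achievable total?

1739

By throughput per GB: notification-fanout 327.00, search-indexer 106.12, log-shipper 71.33 lead.
Taking notification-fanout + spell-checker + log-shipper + thumbnail-service + search-indexer: 22 GB used, 1739 in throughput.
Runner-up log-shipper + search-indexer + auth-service tops out at 1736.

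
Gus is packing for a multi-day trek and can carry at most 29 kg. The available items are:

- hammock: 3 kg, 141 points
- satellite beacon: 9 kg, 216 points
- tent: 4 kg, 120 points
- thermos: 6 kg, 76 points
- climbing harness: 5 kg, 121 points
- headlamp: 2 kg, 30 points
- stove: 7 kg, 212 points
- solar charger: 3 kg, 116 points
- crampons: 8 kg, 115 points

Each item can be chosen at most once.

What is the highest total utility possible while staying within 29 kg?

836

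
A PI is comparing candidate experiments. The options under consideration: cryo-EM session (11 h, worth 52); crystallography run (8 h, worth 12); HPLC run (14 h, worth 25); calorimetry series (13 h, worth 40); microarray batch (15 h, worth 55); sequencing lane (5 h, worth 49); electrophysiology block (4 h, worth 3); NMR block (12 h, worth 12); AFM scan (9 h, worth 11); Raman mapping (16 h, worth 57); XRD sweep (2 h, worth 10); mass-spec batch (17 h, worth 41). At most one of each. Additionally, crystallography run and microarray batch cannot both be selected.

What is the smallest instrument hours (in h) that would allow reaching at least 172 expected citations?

Minimise h subject to total expected citations ≥ 172.
cryo-EM session + microarray batch + sequencing lane + AFM scan + XRD sweep reaches 177 using 42 h.
Below 42 h the best achievable stays under 172.

42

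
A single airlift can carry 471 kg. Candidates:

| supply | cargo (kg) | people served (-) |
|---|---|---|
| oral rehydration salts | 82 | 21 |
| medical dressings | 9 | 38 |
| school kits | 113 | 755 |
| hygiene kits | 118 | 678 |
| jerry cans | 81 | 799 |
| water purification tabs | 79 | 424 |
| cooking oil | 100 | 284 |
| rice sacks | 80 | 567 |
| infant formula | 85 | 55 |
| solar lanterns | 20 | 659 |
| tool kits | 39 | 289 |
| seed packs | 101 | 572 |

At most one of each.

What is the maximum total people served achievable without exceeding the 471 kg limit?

3785

Ranking by ratio (people served/kg): solar lanterns 32.95, jerry cans 9.86, tool kits 7.41, rice sacks 7.09.
The ratio ordering already packs tightly: medical dressings + school kits + hygiene kits + jerry cans + rice sacks + solar lanterns + tool kits, 460 kg, 3785.
Runner-up school kits + hygiene kits + jerry cans + rice sacks + solar lanterns + tool kits tops out at 3747.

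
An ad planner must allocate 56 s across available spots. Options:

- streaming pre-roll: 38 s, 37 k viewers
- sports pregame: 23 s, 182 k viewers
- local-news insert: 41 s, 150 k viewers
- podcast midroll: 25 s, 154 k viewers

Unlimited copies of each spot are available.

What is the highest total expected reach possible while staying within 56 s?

2×sports pregame uses 46 of the 56 s and totals 364.
That's the maximum — no swap from here does better than 364.

364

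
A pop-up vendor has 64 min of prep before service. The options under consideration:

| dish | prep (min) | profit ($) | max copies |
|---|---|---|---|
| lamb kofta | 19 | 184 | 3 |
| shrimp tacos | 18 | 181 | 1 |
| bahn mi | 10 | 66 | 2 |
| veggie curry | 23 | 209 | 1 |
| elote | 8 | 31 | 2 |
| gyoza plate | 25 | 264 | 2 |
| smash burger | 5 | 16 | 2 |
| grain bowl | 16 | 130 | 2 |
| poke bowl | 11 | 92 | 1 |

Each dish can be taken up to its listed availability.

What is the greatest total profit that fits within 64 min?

632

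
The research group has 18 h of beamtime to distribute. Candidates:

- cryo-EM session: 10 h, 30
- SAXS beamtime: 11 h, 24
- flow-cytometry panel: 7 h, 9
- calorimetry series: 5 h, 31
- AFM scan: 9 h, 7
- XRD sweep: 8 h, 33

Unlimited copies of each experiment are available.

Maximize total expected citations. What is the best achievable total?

The ratio heuristic lands on 3×calorimetry series (93) but leaves 3 h idle.
Dropping calorimetry series frees 5 h; slotting in XRD sweep (8 h) lifts the total to 95 at 18 h.

95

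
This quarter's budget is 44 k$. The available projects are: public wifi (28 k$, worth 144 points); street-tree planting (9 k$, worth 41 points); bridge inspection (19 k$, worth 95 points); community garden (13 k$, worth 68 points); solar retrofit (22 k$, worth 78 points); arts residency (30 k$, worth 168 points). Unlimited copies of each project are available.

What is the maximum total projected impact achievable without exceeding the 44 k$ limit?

236

Community garden + arts residency uses 43 of the 44 k$ and totals 236.
Every other selection either busts 44 k$ or fails to beat 236.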